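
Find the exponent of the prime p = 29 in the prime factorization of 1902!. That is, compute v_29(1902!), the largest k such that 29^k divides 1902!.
v_29(1902!) = 67

Legendre's formula: v_p(n!) = Σ_{k ≥ 1} ⌊n / p^k⌋. For p = 29, n = 1902, the terms are:
  ⌊1902/29^1⌋ = ⌊1902/29⌋ = 65
  ⌊1902/29^2⌋ = ⌊1902/841⌋ = 2
(the next term ⌊1902/29^3⌋ = 0, terminating the sum). Summing: v_29(1902!) = 65 + 2 = 67.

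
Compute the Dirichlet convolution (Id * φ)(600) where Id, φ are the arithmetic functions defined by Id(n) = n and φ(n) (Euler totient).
(Id * φ)(600) = 6500

Divisors of 600: [1, 2, 3, 4, 5, 6, 8, 10, 12, 15, 20, 24, 25, 30, 40, 50, 60, 75, 100, 120, 150, 200, 300, 600]. For each d | 600:
  d = 1: Id(1) · φ(600/1) = 1 · 160 = 160
  d = 2: Id(2) · φ(600/2) = 2 · 80 = 160
  d = 3: Id(3) · φ(600/3) = 3 · 80 = 240
  d = 4: Id(4) · φ(600/4) = 4 · 40 = 160
  d = 5: Id(5) · φ(600/5) = 5 · 32 = 160
  d = 6: Id(6) · φ(600/6) = 6 · 40 = 240
  d = 8: Id(8) · φ(600/8) = 8 · 40 = 320
  d = 10: Id(10) · φ(600/10) = 10 · 16 = 160
  d = 12: Id(12) · φ(600/12) = 12 · 20 = 240
  d = 15: Id(15) · φ(600/15) = 15 · 16 = 240
  d = 20: Id(20) · φ(600/20) = 20 · 8 = 160
  d = 24: Id(24) · φ(600/24) = 24 · 20 = 480
  d = 25: Id(25) · φ(600/25) = 25 · 8 = 200
  d = 30: Id(30) · φ(600/30) = 30 · 8 = 240
  d = 40: Id(40) · φ(600/40) = 40 · 8 = 320
  d = 50: Id(50) · φ(600/50) = 50 · 4 = 200
  d = 60: Id(60) · φ(600/60) = 60 · 4 = 240
  d = 75: Id(75) · φ(600/75) = 75 · 4 = 300
  d = 100: Id(100) · φ(600/100) = 100 · 2 = 200
  d = 120: Id(120) · φ(600/120) = 120 · 4 = 480
  d = 150: Id(150) · φ(600/150) = 150 · 2 = 300
  d = 200: Id(200) · φ(600/200) = 200 · 2 = 400
  d = 300: Id(300) · φ(600/300) = 300 · 1 = 300
  d = 600: Id(600) · φ(600/600) = 600 · 1 = 600
Summing: (Id * φ)(600) = 160 + 160 + 240 + 160 + 160 + 240 + 320 + 160 + 240 + 240 + 160 + 480 + 200 + 240 + 320 + 200 + 240 + 300 + 200 + 480 + 300 + 400 + 300 + 600 = 6500.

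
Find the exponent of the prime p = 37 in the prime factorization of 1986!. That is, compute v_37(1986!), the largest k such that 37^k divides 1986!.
v_37(1986!) = 54

Legendre's formula: v_p(n!) = Σ_{k ≥ 1} ⌊n / p^k⌋. For p = 37, n = 1986, the terms are:
  ⌊1986/37^1⌋ = ⌊1986/37⌋ = 53
  ⌊1986/37^2⌋ = ⌊1986/1369⌋ = 1
(the next term ⌊1986/37^3⌋ = 0, terminating the sum). Summing: v_37(1986!) = 53 + 1 = 54.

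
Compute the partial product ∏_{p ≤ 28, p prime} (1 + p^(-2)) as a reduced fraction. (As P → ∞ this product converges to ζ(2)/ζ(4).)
∏ = 3394003400000/2252055594789

The primes p ≤ 28 are [2, 3, 5, 7, 11, 13, 17, 19, 23]. For each, (1 + 1/p^2) = (p^2 + 1)/p^2. Multiplying these fractions over p ∈ [2, 3, 5, 7, 11, 13, 17, 19, 23] gives 3394003400000/2252055594789. (In the limit P → ∞ this tends to ζ(2)/ζ(4).)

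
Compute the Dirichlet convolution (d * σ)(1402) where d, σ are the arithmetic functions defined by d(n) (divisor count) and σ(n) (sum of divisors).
(d * σ)(1402) = 3520

Divisors of 1402: [1, 2, 701, 1402]. For each d | 1402:
  d = 1: d(1) · σ(1402/1) = 1 · 2106 = 2106
  d = 2: d(2) · σ(1402/2) = 2 · 702 = 1404
  d = 701: d(701) · σ(1402/701) = 2 · 3 = 6
  d = 1402: d(1402) · σ(1402/1402) = 4 · 1 = 4
Summing: (d * σ)(1402) = 2106 + 1404 + 6 + 4 = 3520.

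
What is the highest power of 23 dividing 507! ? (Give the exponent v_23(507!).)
v_23(507!) = 22

Legendre's formula: v_p(n!) = Σ_{k ≥ 1} ⌊n / p^k⌋. For p = 23, n = 507, the terms are:
  ⌊507/23^1⌋ = ⌊507/23⌋ = 22
(the next term ⌊507/23^2⌋ = 0, terminating the sum). Summing: v_23(507!) = 22 = 22.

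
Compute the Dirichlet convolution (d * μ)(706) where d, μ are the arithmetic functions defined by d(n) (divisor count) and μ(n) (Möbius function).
(d * μ)(706) = 1

Divisors of 706: [1, 2, 353, 706]. For each d | 706:
  d = 1: d(1) · μ(706/1) = 1 · 1 = 1
  d = 2: d(2) · μ(706/2) = 2 · -1 = -2
  d = 353: d(353) · μ(706/353) = 2 · -1 = -2
  d = 706: d(706) · μ(706/706) = 4 · 1 = 4
Summing: (d * μ)(706) = 1 + -2 + -2 + 4 = 1.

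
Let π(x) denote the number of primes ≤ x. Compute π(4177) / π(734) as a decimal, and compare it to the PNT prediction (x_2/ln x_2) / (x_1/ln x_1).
π(4177)/π(734) = 574/130 ≈ 4.4154;  PNT prediction ≈ 4.5039.

π(734) = 130 and π(4177) = 574, so π(4177)/π(734) ≈ 4.4154. The PNT-predicted ratio is (4177/ln(4177)) / (734/ln(734)) ≈ 4.5039. The two agree to within a few percent, as expected.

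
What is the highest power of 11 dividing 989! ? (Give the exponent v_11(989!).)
v_11(989!) = 97

Legendre's formula: v_p(n!) = Σ_{k ≥ 1} ⌊n / p^k⌋. For p = 11, n = 989, the terms are:
  ⌊989/11^1⌋ = ⌊989/11⌋ = 89
  ⌊989/11^2⌋ = ⌊989/121⌋ = 8
(the next term ⌊989/11^3⌋ = 0, terminating the sum). Summing: v_11(989!) = 89 + 8 = 97.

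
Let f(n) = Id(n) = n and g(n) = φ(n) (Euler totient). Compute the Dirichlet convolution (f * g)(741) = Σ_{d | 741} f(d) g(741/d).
(Id * φ)(741) = 4625

Divisors of 741: [1, 3, 13, 19, 39, 57, 247, 741]. For each d | 741:
  d = 1: Id(1) · φ(741/1) = 1 · 432 = 432
  d = 3: Id(3) · φ(741/3) = 3 · 216 = 648
  d = 13: Id(13) · φ(741/13) = 13 · 36 = 468
  d = 19: Id(19) · φ(741/19) = 19 · 24 = 456
  d = 39: Id(39) · φ(741/39) = 39 · 18 = 702
  d = 57: Id(57) · φ(741/57) = 57 · 12 = 684
  d = 247: Id(247) · φ(741/247) = 247 · 2 = 494
  d = 741: Id(741) · φ(741/741) = 741 · 1 = 741
Summing: (Id * φ)(741) = 432 + 648 + 468 + 456 + 702 + 684 + 494 + 741 = 4625.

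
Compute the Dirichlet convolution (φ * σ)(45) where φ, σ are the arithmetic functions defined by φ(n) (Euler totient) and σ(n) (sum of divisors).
(φ * σ)(45) = 270

Divisors of 45: [1, 3, 5, 9, 15, 45]. For each d | 45:
  d = 1: φ(1) · σ(45/1) = 1 · 78 = 78
  d = 3: φ(3) · σ(45/3) = 2 · 24 = 48
  d = 5: φ(5) · σ(45/5) = 4 · 13 = 52
  d = 9: φ(9) · σ(45/9) = 6 · 6 = 36
  d = 15: φ(15) · σ(45/15) = 8 · 4 = 32
  d = 45: φ(45) · σ(45/45) = 24 · 1 = 24
Summing: (φ * σ)(45) = 78 + 48 + 52 + 36 + 32 + 24 = 270.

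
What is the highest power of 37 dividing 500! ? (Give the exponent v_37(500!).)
v_37(500!) = 13

Legendre's formula: v_p(n!) = Σ_{k ≥ 1} ⌊n / p^k⌋. For p = 37, n = 500, the terms are:
  ⌊500/37^1⌋ = ⌊500/37⌋ = 13
(the next term ⌊500/37^2⌋ = 0, terminating the sum). Summing: v_37(500!) = 13 = 13.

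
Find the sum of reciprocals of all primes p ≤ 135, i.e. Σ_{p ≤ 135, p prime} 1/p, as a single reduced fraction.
Σ 1/p = 980956909242278731029785409368357903506317057050081/525896479052627740771371797072411912900610967452630

π(135) = 32, so the primes ≤ 135 are [2, 3, 5, 7, 11, 13, 17, 19, 23, 29, 31, 37, 41, 43, 47, 53, 59, 61, 67, 71, 73, 79, 83, 89, 97, 101, 103, 107, 109, 113, 127, 131]. Summing 1/p over these primes: 980956909242278731029785409368357903506317057050081/525896479052627740771371797072411912900610967452630 ≈ 1.8653. Mertens estimate ln ln(135) + 0.2615 ≈ 1.8518.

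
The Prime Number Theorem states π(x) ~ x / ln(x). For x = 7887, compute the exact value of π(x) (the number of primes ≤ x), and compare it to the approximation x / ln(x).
π(7887) = 997;  x/ln(x) ≈ 878.97;  relative error ≈ 11.84%.

Directly count primes up to 7887: π(7887) = 997. The PNT approximation gives 7887/ln(7887) ≈ 7887/8.97297 ≈ 878.97. Relative error (π(x) − x/ln(x)) / π(x) ≈ 11.84%; the approximation is known to undercount slightly (Li(x) is a better estimate).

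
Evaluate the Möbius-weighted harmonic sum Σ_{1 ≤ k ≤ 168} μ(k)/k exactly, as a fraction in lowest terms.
Σ μ(k)/k = 3320595668723936105212130194759121950701456962705503856339925674/481473710367991963528473107950567214598209565303106537707981745635

Values of μ(k) for 1 ≤ k ≤ 168: μ(1) = 1, μ(2) = -1, μ(3) = -1, μ(5) = -1, μ(6) = 1, μ(7) = -1, μ(10) = 1, μ(11) = -1, μ(13) = -1, μ(14) = 1, μ(15) = 1, μ(17) = -1, μ(19) = -1, μ(21) = 1, μ(22) = 1, μ(23) = -1, μ(26) = 1, μ(29) = -1, μ(30) = -1, μ(31) = -1, μ(33) = 1, μ(34) = 1, μ(35) = 1, μ(37) = -1, μ(38) = 1, μ(39) = 1, μ(41) = -1, μ(42) = -1, μ(43) = -1, μ(46) = 1, μ(47) = -1, μ(51) = 1, μ(53) = -1, μ(55) = 1, μ(57) = 1, μ(58) = 1, μ(59) = -1, μ(61) = -1, μ(62) = 1, μ(65) = 1, μ(66) = -1, μ(67) = -1, μ(69) = 1, μ(70) = -1, μ(71) = -1, μ(73) = -1, μ(74) = 1, μ(77) = 1, μ(78) = -1, μ(79) = -1, μ(82) = 1, μ(83) = -1, μ(85) = 1, μ(86) = 1, μ(87) = 1, μ(89) = -1, μ(91) = 1, μ(93) = 1, μ(94) = 1, μ(95) = 1, μ(97) = -1, μ(101) = -1, μ(102) = -1, μ(103) = -1, μ(105) = -1, μ(106) = 1, μ(107) = -1, μ(109) = -1, μ(110) = -1, μ(111) = 1, μ(113) = -1, μ(114) = -1, μ(115) = 1, μ(118) = 1, μ(119) = 1, μ(122) = 1, μ(123) = 1, μ(127) = -1, μ(129) = 1, μ(130) = -1, μ(131) = -1, μ(133) = 1, μ(134) = 1, μ(137) = -1, μ(138) = -1, μ(139) = -1, μ(141) = 1, μ(142) = 1, μ(143) = 1, μ(145) = 1, μ(146) = 1, μ(149) = -1, μ(151) = -1, μ(154) = -1, μ(155) = 1, μ(157) = -1, μ(158) = 1, μ(159) = 1, μ(161) = 1, μ(163) = -1, μ(165) = -1, μ(166) = 1, μ(167) = -1, with μ = 0 on non-squarefree integers. Summing μ(k)/k for k where μ(k) ≠ 0 gives 3320595668723936105212130194759121950701456962705503856339925674/481473710367991963528473107950567214598209565303106537707981745635 ≈ 0.0069. (PNT ⟺ this sum → 0 as n → ∞.)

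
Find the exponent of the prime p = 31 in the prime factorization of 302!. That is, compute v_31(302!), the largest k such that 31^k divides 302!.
v_31(302!) = 9

Legendre's formula: v_p(n!) = Σ_{k ≥ 1} ⌊n / p^k⌋. For p = 31, n = 302, the terms are:
  ⌊302/31^1⌋ = ⌊302/31⌋ = 9
(the next term ⌊302/31^2⌋ = 0, terminating the sum). Summing: v_31(302!) = 9 = 9.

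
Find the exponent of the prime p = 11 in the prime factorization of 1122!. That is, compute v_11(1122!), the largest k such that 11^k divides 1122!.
v_11(1122!) = 111

Legendre's formula: v_p(n!) = Σ_{k ≥ 1} ⌊n / p^k⌋. For p = 11, n = 1122, the terms are:
  ⌊1122/11^1⌋ = ⌊1122/11⌋ = 102
  ⌊1122/11^2⌋ = ⌊1122/121⌋ = 9
(the next term ⌊1122/11^3⌋ = 0, terminating the sum). Summing: v_11(1122!) = 102 + 9 = 111.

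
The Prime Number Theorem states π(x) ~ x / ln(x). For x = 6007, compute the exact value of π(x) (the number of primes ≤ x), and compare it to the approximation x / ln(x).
π(6007) = 784;  x/ln(x) ≈ 690.41;  relative error ≈ 11.94%.

Directly count primes up to 6007: π(6007) = 784. The PNT approximation gives 6007/ln(6007) ≈ 6007/8.70068 ≈ 690.41. Relative error (π(x) − x/ln(x)) / π(x) ≈ 11.94%; the approximation is known to undercount slightly (Li(x) is a better estimate).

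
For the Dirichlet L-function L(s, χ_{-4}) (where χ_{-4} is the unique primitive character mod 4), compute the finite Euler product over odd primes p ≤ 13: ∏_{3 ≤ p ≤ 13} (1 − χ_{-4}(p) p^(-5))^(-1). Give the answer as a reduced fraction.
∏ = 700807599951834375/703510729567397888

The odd primes p ≤ 13 are [3, 5, 7, 11, 13]. For each, χ(p) = 1 if p ≡ 1 mod 4, χ(p) = −1 if p ≡ 3 mod 4. Taking (1 − χ(p)/p^5)^(-1) = p^5/(p^5 − χ(p)): (1 − (-1)/3^5)^(-1) · (1 − (1)/5^5)^(-1) · (1 − (-1)/7^5)^(-1) · (1 − (-1)/11^5)^(-1) · (1 − (1)/13^5)^(-1) = 700807599951834375/703510729567397888.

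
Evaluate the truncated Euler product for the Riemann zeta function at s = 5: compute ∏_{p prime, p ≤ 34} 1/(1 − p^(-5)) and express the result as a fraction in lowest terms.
∏ = 1910589921595024369341325427716514697147265/1842548811291065574051999987500114856101888

The primes p ≤ 34 are [2, 3, 5, 7, 11, 13, 17, 19, 23, 29, 31]. For each prime, (1 − 1/p^5)^(-1) = p^5 / (p^5 − 1). The product is (1 − 1/2^5)^(-1), (1 − 1/3^5)^(-1), (1 − 1/5^5)^(-1), (1 − 1/7^5)^(-1), (1 − 1/11^5)^(-1), (1 − 1/13^5)^(-1), (1 − 1/17^5)^(-1), (1 − 1/19^5)^(-1), (1 − 1/23^5)^(-1), (1 − 1/29^5)^(-1), (1 − 1/31^5)^(-1) = ∏ p^5 / (p^5 − 1) = 1910589921595024369341325427716514697147265/1842548811291065574051999987500114856101888.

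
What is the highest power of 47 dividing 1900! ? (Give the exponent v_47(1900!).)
v_47(1900!) = 40

Legendre's formula: v_p(n!) = Σ_{k ≥ 1} ⌊n / p^k⌋. For p = 47, n = 1900, the terms are:
  ⌊1900/47^1⌋ = ⌊1900/47⌋ = 40
(the next term ⌊1900/47^2⌋ = 0, terminating the sum). Summing: v_47(1900!) = 40 = 40.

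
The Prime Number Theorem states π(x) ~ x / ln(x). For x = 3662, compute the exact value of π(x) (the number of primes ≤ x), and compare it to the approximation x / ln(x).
π(3662) = 511;  x/ln(x) ≈ 446.27;  relative error ≈ 12.67%.

Directly count primes up to 3662: π(3662) = 511. The PNT approximation gives 3662/ln(3662) ≈ 3662/8.20576 ≈ 446.27. Relative error (π(x) − x/ln(x)) / π(x) ≈ 12.67%; the approximation is known to undercount slightly (Li(x) is a better estimate).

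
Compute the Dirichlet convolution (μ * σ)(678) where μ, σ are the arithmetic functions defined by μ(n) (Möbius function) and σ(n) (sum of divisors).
(μ * σ)(678) = 678

Divisors of 678: [1, 2, 3, 6, 113, 226, 339, 678]. For each d | 678:
  d = 1: μ(1) · σ(678/1) = 1 · 1368 = 1368
  d = 2: μ(2) · σ(678/2) = -1 · 456 = -456
  d = 3: μ(3) · σ(678/3) = -1 · 342 = -342
  d = 6: μ(6) · σ(678/6) = 1 · 114 = 114
  d = 113: μ(113) · σ(678/113) = -1 · 12 = -12
  d = 226: μ(226) · σ(678/226) = 1 · 4 = 4
  d = 339: μ(339) · σ(678/339) = 1 · 3 = 3
  d = 678: μ(678) · σ(678/678) = -1 · 1 = -1
Summing: (μ * σ)(678) = 1368 + -456 + -342 + 114 + -12 + 4 + 3 + -1 = 678.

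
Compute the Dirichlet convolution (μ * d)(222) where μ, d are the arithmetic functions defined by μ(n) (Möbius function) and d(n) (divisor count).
(μ * d)(222) = 1

Divisors of 222: [1, 2, 3, 6, 37, 74, 111, 222]. For each d | 222:
  d = 1: μ(1) · d(222/1) = 1 · 8 = 8
  d = 2: μ(2) · d(222/2) = -1 · 4 = -4
  d = 3: μ(3) · d(222/3) = -1 · 4 = -4
  d = 6: μ(6) · d(222/6) = 1 · 2 = 2
  d = 37: μ(37) · d(222/37) = -1 · 4 = -4
  d = 74: μ(74) · d(222/74) = 1 · 2 = 2
  d = 111: μ(111) · d(222/111) = 1 · 2 = 2
  d = 222: μ(222) · d(222/222) = -1 · 1 = -1
Summing: (μ * d)(222) = 8 + -4 + -4 + 2 + -4 + 2 + 2 + -1 = 1.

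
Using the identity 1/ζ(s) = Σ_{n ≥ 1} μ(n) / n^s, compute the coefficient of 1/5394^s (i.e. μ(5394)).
μ(5394) = 1

Factor n = 5394 = 2 · 3 · 29 · 31. μ(n) = 0 if any exponent ≥ 2 (not squarefree); otherwise μ(n) = (−1)^{ω(n)} where ω(n) is the number of distinct prime factors. Applying: μ(5394) = 1.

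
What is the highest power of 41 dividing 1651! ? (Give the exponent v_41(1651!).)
v_41(1651!) = 40

Legendre's formula: v_p(n!) = Σ_{k ≥ 1} ⌊n / p^k⌋. For p = 41, n = 1651, the terms are:
  ⌊1651/41^1⌋ = ⌊1651/41⌋ = 40
(the next term ⌊1651/41^2⌋ = 0, terminating the sum). Summing: v_41(1651!) = 40 = 40.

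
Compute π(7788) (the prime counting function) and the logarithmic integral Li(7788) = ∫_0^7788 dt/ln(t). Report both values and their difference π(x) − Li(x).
π(7788) = 985;  Li(7788) ≈ 1002.79;  π(x) − Li(x) ≈ -17.79.

Direct count of primes ≤ 7788 gives π(7788) = 985. Numerical evaluation of the logarithmic integral gives Li(7788) ≈ 1002.79. The difference π(x) − Li(x) ≈ -17.79 is typically negative for small/moderate x (Li(x) overestimates), though Littlewood's theorem shows this sign changes infinitely often.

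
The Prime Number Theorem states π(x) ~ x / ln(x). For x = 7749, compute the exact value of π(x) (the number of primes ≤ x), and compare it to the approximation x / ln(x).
π(7749) = 982;  x/ln(x) ≈ 865.30;  relative error ≈ 11.88%.

Directly count primes up to 7749: π(7749) = 982. The PNT approximation gives 7749/ln(7749) ≈ 7749/8.95532 ≈ 865.30. Relative error (π(x) − x/ln(x)) / π(x) ≈ 11.88%; the approximation is known to undercount slightly (Li(x) is a better estimate).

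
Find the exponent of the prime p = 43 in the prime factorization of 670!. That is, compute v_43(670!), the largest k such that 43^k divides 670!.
v_43(670!) = 15

Legendre's formula: v_p(n!) = Σ_{k ≥ 1} ⌊n / p^k⌋. For p = 43, n = 670, the terms are:
  ⌊670/43^1⌋ = ⌊670/43⌋ = 15
(the next term ⌊670/43^2⌋ = 0, terminating the sum). Summing: v_43(670!) = 15 = 15.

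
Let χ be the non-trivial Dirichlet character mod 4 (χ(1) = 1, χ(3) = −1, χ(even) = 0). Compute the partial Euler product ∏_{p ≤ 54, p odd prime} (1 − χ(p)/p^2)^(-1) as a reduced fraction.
∏ = 6080498115610191266973991/6635764829241999360000000

The odd primes p ≤ 54 are [3, 5, 7, 11, 13, 17, 19, 23, 29, 31, 37, 41, 43, 47, 53]. For each, χ(p) = 1 if p ≡ 1 mod 4, χ(p) = −1 if p ≡ 3 mod 4. Taking (1 − χ(p)/p^2)^(-1) = p^2/(p^2 − χ(p)): (1 − (-1)/3^2)^(-1) · (1 − (1)/5^2)^(-1) · (1 − (-1)/7^2)^(-1) · (1 − (-1)/11^2)^(-1) · (1 − (1)/13^2)^(-1) · (1 − (1)/17^2)^(-1) · (1 − (-1)/19^2)^(-1) · (1 − (-1)/23^2)^(-1) · (1 − (1)/29^2)^(-1) · (1 − (-1)/31^2)^(-1) · (1 − (1)/37^2)^(-1) · (1 − (1)/41^2)^(-1) · (1 − (-1)/43^2)^(-1) · (1 − (-1)/47^2)^(-1) · (1 − (1)/53^2)^(-1) = 6080498115610191266973991/6635764829241999360000000.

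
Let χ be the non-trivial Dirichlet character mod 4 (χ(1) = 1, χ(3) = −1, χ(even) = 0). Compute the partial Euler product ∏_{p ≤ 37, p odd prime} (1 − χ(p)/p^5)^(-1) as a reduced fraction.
∏ = 36434162976122653852428171915209665920933190877591375/36574689167094305070442169349729960875390257302863872

The odd primes p ≤ 37 are [3, 5, 7, 11, 13, 17, 19, 23, 29, 31, 37]. For each, χ(p) = 1 if p ≡ 1 mod 4, χ(p) = −1 if p ≡ 3 mod 4. Taking (1 − χ(p)/p^5)^(-1) = p^5/(p^5 − χ(p)): (1 − (-1)/3^5)^(-1) · (1 − (1)/5^5)^(-1) · (1 − (-1)/7^5)^(-1) · (1 − (-1)/11^5)^(-1) · (1 − (1)/13^5)^(-1) · (1 − (1)/17^5)^(-1) · (1 − (-1)/19^5)^(-1) · (1 − (-1)/23^5)^(-1) · (1 − (1)/29^5)^(-1) · (1 − (-1)/31^5)^(-1) · (1 − (1)/37^5)^(-1) = 36434162976122653852428171915209665920933190877591375/36574689167094305070442169349729960875390257302863872.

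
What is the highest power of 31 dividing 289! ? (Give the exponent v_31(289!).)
v_31(289!) = 9

Legendre's formula: v_p(n!) = Σ_{k ≥ 1} ⌊n / p^k⌋. For p = 31, n = 289, the terms are:
  ⌊289/31^1⌋ = ⌊289/31⌋ = 9
(the next term ⌊289/31^2⌋ = 0, terminating the sum). Summing: v_31(289!) = 9 = 9.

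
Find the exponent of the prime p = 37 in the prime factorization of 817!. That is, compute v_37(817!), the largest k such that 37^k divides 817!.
v_37(817!) = 22

Legendre's formula: v_p(n!) = Σ_{k ≥ 1} ⌊n / p^k⌋. For p = 37, n = 817, the terms are:
  ⌊817/37^1⌋ = ⌊817/37⌋ = 22
(the next term ⌊817/37^2⌋ = 0, terminating the sum). Summing: v_37(817!) = 22 = 22.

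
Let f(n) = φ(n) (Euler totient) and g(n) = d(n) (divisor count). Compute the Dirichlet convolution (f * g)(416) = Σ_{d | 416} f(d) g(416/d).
(φ * d)(416) = 882

Divisors of 416: [1, 2, 4, 8, 13, 16, 26, 32, 52, 104, 208, 416]. For each d | 416:
  d = 1: φ(1) · d(416/1) = 1 · 12 = 12
  d = 2: φ(2) · d(416/2) = 1 · 10 = 10
  d = 4: φ(4) · d(416/4) = 2 · 8 = 16
  d = 8: φ(8) · d(416/8) = 4 · 6 = 24
  d = 13: φ(13) · d(416/13) = 12 · 6 = 72
  d = 16: φ(16) · d(416/16) = 8 · 4 = 32
  d = 26: φ(26) · d(416/26) = 12 · 5 = 60
  d = 32: φ(32) · d(416/32) = 16 · 2 = 32
  d = 52: φ(52) · d(416/52) = 24 · 4 = 96
  d = 104: φ(104) · d(416/104) = 48 · 3 = 144
  d = 208: φ(208) · d(416/208) = 96 · 2 = 192
  d = 416: φ(416) · d(416/416) = 192 · 1 = 192
Summing: (φ * d)(416) = 12 + 10 + 16 + 24 + 72 + 32 + 60 + 32 + 96 + 144 + 192 + 192 = 882.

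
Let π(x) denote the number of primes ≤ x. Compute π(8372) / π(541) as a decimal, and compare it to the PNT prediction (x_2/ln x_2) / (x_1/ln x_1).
π(8372)/π(541) = 1048/100 ≈ 10.4800;  PNT prediction ≈ 10.7821.

π(541) = 100 and π(8372) = 1048, so π(8372)/π(541) ≈ 10.4800. The PNT-predicted ratio is (8372/ln(8372)) / (541/ln(541)) ≈ 10.7821. The two agree to within a few percent, as expected.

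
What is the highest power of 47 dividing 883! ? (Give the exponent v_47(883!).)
v_47(883!) = 18

Legendre's formula: v_p(n!) = Σ_{k ≥ 1} ⌊n / p^k⌋. For p = 47, n = 883, the terms are:
  ⌊883/47^1⌋ = ⌊883/47⌋ = 18
(the next term ⌊883/47^2⌋ = 0, terminating the sum). Summing: v_47(883!) = 18 = 18.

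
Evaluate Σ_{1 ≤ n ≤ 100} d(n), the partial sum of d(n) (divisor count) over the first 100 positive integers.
Σ_{n ≤ 100} d(n) = 482

Compute d(n) for each 1 ≤ n ≤ 100: d(1) = 1, d(2) = 2, d(3) = 2, d(4) = 3, d(5) = 2, d(6) = 4, d(7) = 2, d(8) = 4, d(9) = 3, d(10) = 4, d(11) = 2, d(12) = 6, d(13) = 2, d(14) = 4, d(15) = 4, d(16) = 5, d(17) = 2, d(18) = 6, d(19) = 2, d(20) = 6, d(21) = 4, d(22) = 4, d(23) = 2, d(24) = 8, d(25) = 3, d(26) = 4, d(27) = 4, d(28) = 6, d(29) = 2, d(30) = 8, d(31) = 2, d(32) = 6, d(33) = 4, d(34) = 4, d(35) = 4, d(36) = 9, d(37) = 2, d(38) = 4, d(39) = 4, d(40) = 8, d(41) = 2, d(42) = 8, d(43) = 2, d(44) = 6, d(45) = 6, d(46) = 4, d(47) = 2, d(48) = 10, d(49) = 3, d(50) = 6, d(51) = 4, d(52) = 6, d(53) = 2, d(54) = 8, d(55) = 4, d(56) = 8, d(57) = 4, d(58) = 4, d(59) = 2, d(60) = 12, d(61) = 2, d(62) = 4, d(63) = 6, d(64) = 7, d(65) = 4, d(66) = 8, d(67) = 2, d(68) = 6, d(69) = 4, d(70) = 8, d(71) = 2, d(72) = 12, d(73) = 2, d(74) = 4, d(75) = 6, d(76) = 6, d(77) = 4, d(78) = 8, d(79) = 2, d(80) = 10, d(81) = 5, d(82) = 4, d(83) = 2, d(84) = 12, d(85) = 4, d(86) = 4, d(87) = 4, d(88) = 8, d(89) = 2, d(90) = 12, d(91) = 4, d(92) = 6, d(93) = 4, d(94) = 4, d(95) = 4, d(96) = 12, d(97) = 2, d(98) = 6, d(99) = 6, d(100) = 9. Summing all 100 values: 482. (Dirichlet's divisor formula: Σ_{n ≤ x} d(n) = x ln(x) + (2γ − 1) x + O(√x). For x = 100, the asymptotic estimate is ≈ 475.96.)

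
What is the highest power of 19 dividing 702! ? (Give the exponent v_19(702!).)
v_19(702!) = 37

Legendre's formula: v_p(n!) = Σ_{k ≥ 1} ⌊n / p^k⌋. For p = 19, n = 702, the terms are:
  ⌊702/19^1⌋ = ⌊702/19⌋ = 36
  ⌊702/19^2⌋ = ⌊702/361⌋ = 1
(the next term ⌊702/19^3⌋ = 0, terminating the sum). Summing: v_19(702!) = 36 + 1 = 37.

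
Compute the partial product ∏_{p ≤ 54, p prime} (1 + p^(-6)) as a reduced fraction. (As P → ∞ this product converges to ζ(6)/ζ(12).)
∏ = 360549358903447598496102606972302575686854635195266223026920975630213276302501208168000000/354490140797970318435085924328566932610522860437094896232244152761372626351680260596056897

The primes p ≤ 54 are [2, 3, 5, 7, 11, 13, 17, 19, 23, 29, 31, 37, 41, 43, 47, 53]. For each, (1 + 1/p^6) = (p^6 + 1)/p^6. Multiplying these fractions over p ∈ [2, 3, 5, 7, 11, 13, 17, 19, 23, 29, 31, 37, 41, 43, 47, 53] gives 360549358903447598496102606972302575686854635195266223026920975630213276302501208168000000/354490140797970318435085924328566932610522860437094896232244152761372626351680260596056897. (In the limit P → ∞ this tends to ζ(6)/ζ(12).)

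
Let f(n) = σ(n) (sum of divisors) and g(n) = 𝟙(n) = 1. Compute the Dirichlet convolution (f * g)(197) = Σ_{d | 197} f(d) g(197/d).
(σ * 𝟙)(197) = 199

Divisors of 197: [1, 197]. For each d | 197:
  d = 1: σ(1) · 𝟙(197/1) = 1 · 1 = 1
  d = 197: σ(197) · 𝟙(197/197) = 198 · 1 = 198
Summing: (σ * 𝟙)(197) = 1 + 198 = 199.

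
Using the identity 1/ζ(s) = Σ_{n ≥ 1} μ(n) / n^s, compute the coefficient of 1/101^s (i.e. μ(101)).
μ(101) = -1

Factor n = 101 = 101. μ(n) = 0 if any exponent ≥ 2 (not squarefree); otherwise μ(n) = (−1)^{ω(n)} where ω(n) is the number of distinct prime factors. Applying: μ(101) = -1.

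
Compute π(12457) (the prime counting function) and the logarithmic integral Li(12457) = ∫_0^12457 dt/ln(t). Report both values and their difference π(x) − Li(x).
π(12457) = 1487;  Li(12457) ≈ 1509.66;  π(x) − Li(x) ≈ -22.66.

Direct count of primes ≤ 12457 gives π(12457) = 1487. Numerical evaluation of the logarithmic integral gives Li(12457) ≈ 1509.66. The difference π(x) − Li(x) ≈ -22.66 is typically negative for small/moderate x (Li(x) overestimates), though Littlewood's theorem shows this sign changes infinitely often.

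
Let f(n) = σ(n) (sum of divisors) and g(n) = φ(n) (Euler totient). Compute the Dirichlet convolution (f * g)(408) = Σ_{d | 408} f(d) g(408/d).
(σ * φ)(408) = 6528

Divisors of 408: [1, 2, 3, 4, 6, 8, 12, 17, 24, 34, 51, 68, 102, 136, 204, 408]. For each d | 408:
  d = 1: σ(1) · φ(408/1) = 1 · 128 = 128
  d = 2: σ(2) · φ(408/2) = 3 · 64 = 192
  d = 3: σ(3) · φ(408/3) = 4 · 64 = 256
  d = 4: σ(4) · φ(408/4) = 7 · 32 = 224
  d = 6: σ(6) · φ(408/6) = 12 · 32 = 384
  d = 8: σ(8) · φ(408/8) = 15 · 32 = 480
  d = 12: σ(12) · φ(408/12) = 28 · 16 = 448
  d = 17: σ(17) · φ(408/17) = 18 · 8 = 144
  d = 24: σ(24) · φ(408/24) = 60 · 16 = 960
  d = 34: σ(34) · φ(408/34) = 54 · 4 = 216
  d = 51: σ(51) · φ(408/51) = 72 · 4 = 288
  d = 68: σ(68) · φ(408/68) = 126 · 2 = 252
  d = 102: σ(102) · φ(408/102) = 216 · 2 = 432
  d = 136: σ(136) · φ(408/136) = 270 · 2 = 540
  d = 204: σ(204) · φ(408/204) = 504 · 1 = 504
  d = 408: σ(408) · φ(408/408) = 1080 · 1 = 1080
Summing: (σ * φ)(408) = 128 + 192 + 256 + 224 + 384 + 480 + 448 + 144 + 960 + 216 + 288 + 252 + 432 + 540 + 504 + 1080 = 6528.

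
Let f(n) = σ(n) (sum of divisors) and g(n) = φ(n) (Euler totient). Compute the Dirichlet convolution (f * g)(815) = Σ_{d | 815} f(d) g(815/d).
(σ * φ)(815) = 3260

Divisors of 815: [1, 5, 163, 815]. For each d | 815:
  d = 1: σ(1) · φ(815/1) = 1 · 648 = 648
  d = 5: σ(5) · φ(815/5) = 6 · 162 = 972
  d = 163: σ(163) · φ(815/163) = 164 · 4 = 656
  d = 815: σ(815) · φ(815/815) = 984 · 1 = 984
Summing: (σ * φ)(815) = 648 + 972 + 656 + 984 = 3260.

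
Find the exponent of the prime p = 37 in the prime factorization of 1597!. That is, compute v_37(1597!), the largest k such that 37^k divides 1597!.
v_37(1597!) = 44

Legendre's formula: v_p(n!) = Σ_{k ≥ 1} ⌊n / p^k⌋. For p = 37, n = 1597, the terms are:
  ⌊1597/37^1⌋ = ⌊1597/37⌋ = 43
  ⌊1597/37^2⌋ = ⌊1597/1369⌋ = 1
(the next term ⌊1597/37^3⌋ = 0, terminating the sum). Summing: v_37(1597!) = 43 + 1 = 44.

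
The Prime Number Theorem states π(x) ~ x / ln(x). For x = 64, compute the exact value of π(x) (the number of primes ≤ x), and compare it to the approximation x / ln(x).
π(64) = 18;  x/ln(x) ≈ 15.39;  relative error ≈ 14.51%.

Directly count primes up to 64: π(64) = 18. The PNT approximation gives 64/ln(64) ≈ 64/4.15888 ≈ 15.39. Relative error (π(x) − x/ln(x)) / π(x) ≈ 14.51%; the approximation is known to undercount slightly (Li(x) is a better estimate).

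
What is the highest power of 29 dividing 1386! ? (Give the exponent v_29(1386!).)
v_29(1386!) = 48

Legendre's formula: v_p(n!) = Σ_{k ≥ 1} ⌊n / p^k⌋. For p = 29, n = 1386, the terms are:
  ⌊1386/29^1⌋ = ⌊1386/29⌋ = 47
  ⌊1386/29^2⌋ = ⌊1386/841⌋ = 1
(the next term ⌊1386/29^3⌋ = 0, terminating the sum). Summing: v_29(1386!) = 47 + 1 = 48.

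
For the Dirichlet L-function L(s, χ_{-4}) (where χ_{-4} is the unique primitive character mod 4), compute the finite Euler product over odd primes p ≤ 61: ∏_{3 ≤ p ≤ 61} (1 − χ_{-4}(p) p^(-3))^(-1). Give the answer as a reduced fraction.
∏ = 126115667482028600084463789626710364805572778792731/130156894276470431285217911893722225289762827141120

The odd primes p ≤ 61 are [3, 5, 7, 11, 13, 17, 19, 23, 29, 31, 37, 41, 43, 47, 53, 59, 61]. For each, χ(p) = 1 if p ≡ 1 mod 4, χ(p) = −1 if p ≡ 3 mod 4. Taking (1 − χ(p)/p^3)^(-1) = p^3/(p^3 − χ(p)): (1 − (-1)/3^3)^(-1) · (1 − (1)/5^3)^(-1) · (1 − (-1)/7^3)^(-1) · (1 − (-1)/11^3)^(-1) · (1 − (1)/13^3)^(-1) · (1 − (1)/17^3)^(-1) · (1 − (-1)/19^3)^(-1) · (1 − (-1)/23^3)^(-1) · (1 − (1)/29^3)^(-1) · (1 − (-1)/31^3)^(-1) · (1 − (1)/37^3)^(-1) · (1 − (1)/41^3)^(-1) · (1 − (-1)/43^3)^(-1) · (1 − (-1)/47^3)^(-1) · (1 − (1)/53^3)^(-1) · (1 − (-1)/59^3)^(-1) · (1 − (1)/61^3)^(-1) = 126115667482028600084463789626710364805572778792731/130156894276470431285217911893722225289762827141120.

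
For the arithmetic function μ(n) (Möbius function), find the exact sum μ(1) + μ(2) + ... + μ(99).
Σ_{n ≤ 99} μ(n) = 1

Compute μ(n) for each 1 ≤ n ≤ 99: μ(1) = 1, μ(2) = -1, μ(3) = -1, μ(4) = 0, μ(5) = -1, μ(6) = 1, μ(7) = -1, μ(8) = 0, μ(9) = 0, μ(10) = 1, μ(11) = -1, μ(12) = 0, μ(13) = -1, μ(14) = 1, μ(15) = 1, μ(16) = 0, μ(17) = -1, μ(18) = 0, μ(19) = -1, μ(20) = 0, μ(21) = 1, μ(22) = 1, μ(23) = -1, μ(24) = 0, μ(25) = 0, μ(26) = 1, μ(27) = 0, μ(28) = 0, μ(29) = -1, μ(30) = -1, μ(31) = -1, μ(32) = 0, μ(33) = 1, μ(34) = 1, μ(35) = 1, μ(36) = 0, μ(37) = -1, μ(38) = 1, μ(39) = 1, μ(40) = 0, μ(41) = -1, μ(42) = -1, μ(43) = -1, μ(44) = 0, μ(45) = 0, μ(46) = 1, μ(47) = -1, μ(48) = 0, μ(49) = 0, μ(50) = 0, μ(51) = 1, μ(52) = 0, μ(53) = -1, μ(54) = 0, μ(55) = 1, μ(56) = 0, μ(57) = 1, μ(58) = 1, μ(59) = -1, μ(60) = 0, μ(61) = -1, μ(62) = 1, μ(63) = 0, μ(64) = 0, μ(65) = 1, μ(66) = -1, μ(67) = -1, μ(68) = 0, μ(69) = 1, μ(70) = -1, μ(71) = -1, μ(72) = 0, μ(73) = -1, μ(74) = 1, μ(75) = 0, μ(76) = 0, μ(77) = 1, μ(78) = -1, μ(79) = -1, μ(80) = 0, μ(81) = 0, μ(82) = 1, μ(83) = -1, μ(84) = 0, μ(85) = 1, μ(86) = 1, μ(87) = 1, μ(88) = 0, μ(89) = -1, μ(90) = 0, μ(91) = 1, μ(92) = 0, μ(93) = 1, μ(94) = 1, μ(95) = 1, μ(96) = 0, μ(97) = -1, μ(98) = 0, μ(99) = 0. Summing all 99 values: 1. (Mertens function M(x) = Σ_{n ≤ x} μ(n); on average M(x) should be small (PNT ⟺ M(x) = o(x)).)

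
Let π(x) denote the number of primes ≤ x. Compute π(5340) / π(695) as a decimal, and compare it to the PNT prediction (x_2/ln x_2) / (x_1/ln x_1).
π(5340)/π(695) = 706/125 ≈ 5.6480;  PNT prediction ≈ 5.8581.

π(695) = 125 and π(5340) = 706, so π(5340)/π(695) ≈ 5.6480. The PNT-predicted ratio is (5340/ln(5340)) / (695/ln(695)) ≈ 5.8581. The two agree to within a few percent, as expected.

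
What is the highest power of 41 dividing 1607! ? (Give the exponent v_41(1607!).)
v_41(1607!) = 39

Legendre's formula: v_p(n!) = Σ_{k ≥ 1} ⌊n / p^k⌋. For p = 41, n = 1607, the terms are:
  ⌊1607/41^1⌋ = ⌊1607/41⌋ = 39
(the next term ⌊1607/41^2⌋ = 0, terminating the sum). Summing: v_41(1607!) = 39 = 39.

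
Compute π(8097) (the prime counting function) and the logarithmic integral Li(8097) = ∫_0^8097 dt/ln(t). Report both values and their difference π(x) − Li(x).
π(8097) = 1018;  Li(8097) ≈ 1037.20;  π(x) − Li(x) ≈ -19.20.

Direct count of primes ≤ 8097 gives π(8097) = 1018. Numerical evaluation of the logarithmic integral gives Li(8097) ≈ 1037.20. The difference π(x) − Li(x) ≈ -19.20 is typically negative for small/moderate x (Li(x) overestimates), though Littlewood's theorem shows this sign changes infinitely often.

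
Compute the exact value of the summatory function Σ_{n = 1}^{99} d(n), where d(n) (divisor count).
Σ_{n ≤ 99} d(n) = 473

Compute d(n) for each 1 ≤ n ≤ 99: d(1) = 1, d(2) = 2, d(3) = 2, d(4) = 3, d(5) = 2, d(6) = 4, d(7) = 2, d(8) = 4, d(9) = 3, d(10) = 4, d(11) = 2, d(12) = 6, d(13) = 2, d(14) = 4, d(15) = 4, d(16) = 5, d(17) = 2, d(18) = 6, d(19) = 2, d(20) = 6, d(21) = 4, d(22) = 4, d(23) = 2, d(24) = 8, d(25) = 3, d(26) = 4, d(27) = 4, d(28) = 6, d(29) = 2, d(30) = 8, d(31) = 2, d(32) = 6, d(33) = 4, d(34) = 4, d(35) = 4, d(36) = 9, d(37) = 2, d(38) = 4, d(39) = 4, d(40) = 8, d(41) = 2, d(42) = 8, d(43) = 2, d(44) = 6, d(45) = 6, d(46) = 4, d(47) = 2, d(48) = 10, d(49) = 3, d(50) = 6, d(51) = 4, d(52) = 6, d(53) = 2, d(54) = 8, d(55) = 4, d(56) = 8, d(57) = 4, d(58) = 4, d(59) = 2, d(60) = 12, d(61) = 2, d(62) = 4, d(63) = 6, d(64) = 7, d(65) = 4, d(66) = 8, d(67) = 2, d(68) = 6, d(69) = 4, d(70) = 8, d(71) = 2, d(72) = 12, d(73) = 2, d(74) = 4, d(75) = 6, d(76) = 6, d(77) = 4, d(78) = 8, d(79) = 2, d(80) = 10, d(81) = 5, d(82) = 4, d(83) = 2, d(84) = 12, d(85) = 4, d(86) = 4, d(87) = 4, d(88) = 8, d(89) = 2, d(90) = 12, d(91) = 4, d(92) = 6, d(93) = 4, d(94) = 4, d(95) = 4, d(96) = 12, d(97) = 2, d(98) = 6, d(99) = 6. Summing all 99 values: 473. (Dirichlet's divisor formula: Σ_{n ≤ x} d(n) = x ln(x) + (2γ − 1) x + O(√x). For x = 99, the asymptotic estimate is ≈ 470.21.)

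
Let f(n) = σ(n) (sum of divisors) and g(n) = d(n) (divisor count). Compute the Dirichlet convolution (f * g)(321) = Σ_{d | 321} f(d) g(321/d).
(σ * d)(321) = 660

Divisors of 321: [1, 3, 107, 321]. For each d | 321:
  d = 1: σ(1) · d(321/1) = 1 · 4 = 4
  d = 3: σ(3) · d(321/3) = 4 · 2 = 8
  d = 107: σ(107) · d(321/107) = 108 · 2 = 216
  d = 321: σ(321) · d(321/321) = 432 · 1 = 432
Summing: (σ * d)(321) = 4 + 8 + 216 + 432 = 660.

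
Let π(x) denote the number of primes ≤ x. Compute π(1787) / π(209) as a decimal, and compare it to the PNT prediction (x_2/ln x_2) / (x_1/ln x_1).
π(1787)/π(209) = 277/46 ≈ 6.0217;  PNT prediction ≈ 6.1000.

π(209) = 46 and π(1787) = 277, so π(1787)/π(209) ≈ 6.0217. The PNT-predicted ratio is (1787/ln(1787)) / (209/ln(209)) ≈ 6.1000. The two agree to within a few percent, as expected.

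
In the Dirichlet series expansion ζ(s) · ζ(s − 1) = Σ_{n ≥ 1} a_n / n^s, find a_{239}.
σ(239) = 240

In the product (Σ m^0/m^s)(Σ k / k^s) = Σ (Σ_{d | n} d) / n^s, the coefficient of 1/n^s is σ(n) = Σ_{d | n} d. For n = 239, divisors are [1, 239]; summing: σ(239) = 240.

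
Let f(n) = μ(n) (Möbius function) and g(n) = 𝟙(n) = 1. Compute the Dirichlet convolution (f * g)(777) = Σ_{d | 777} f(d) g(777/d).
(μ * 𝟙)(777) = 0

Divisors of 777: [1, 3, 7, 21, 37, 111, 259, 777]. For each d | 777:
  d = 1: μ(1) · 𝟙(777/1) = 1 · 1 = 1
  d = 3: μ(3) · 𝟙(777/3) = -1 · 1 = -1
  d = 7: μ(7) · 𝟙(777/7) = -1 · 1 = -1
  d = 21: μ(21) · 𝟙(777/21) = 1 · 1 = 1
  d = 37: μ(37) · 𝟙(777/37) = -1 · 1 = -1
  d = 111: μ(111) · 𝟙(777/111) = 1 · 1 = 1
  d = 259: μ(259) · 𝟙(777/259) = 1 · 1 = 1
  d = 777: μ(777) · 𝟙(777/777) = -1 · 1 = -1
Summing: (μ * 𝟙)(777) = 1 + -1 + -1 + 1 + -1 + 1 + 1 + -1 = 0.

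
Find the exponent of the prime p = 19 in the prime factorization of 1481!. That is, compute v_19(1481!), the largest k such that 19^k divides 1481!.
v_19(1481!) = 81

Legendre's formula: v_p(n!) = Σ_{k ≥ 1} ⌊n / p^k⌋. For p = 19, n = 1481, the terms are:
  ⌊1481/19^1⌋ = ⌊1481/19⌋ = 77
  ⌊1481/19^2⌋ = ⌊1481/361⌋ = 4
(the next term ⌊1481/19^3⌋ = 0, terminating the sum). Summing: v_19(1481!) = 77 + 4 = 81.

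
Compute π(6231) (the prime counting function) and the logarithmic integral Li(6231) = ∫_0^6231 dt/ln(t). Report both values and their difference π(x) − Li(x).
π(6231) = 811;  Li(6231) ≈ 826.91;  π(x) − Li(x) ≈ -15.91.

Direct count of primes ≤ 6231 gives π(6231) = 811. Numerical evaluation of the logarithmic integral gives Li(6231) ≈ 826.91. The difference π(x) − Li(x) ≈ -15.91 is typically negative for small/moderate x (Li(x) overestimates), though Littlewood's theorem shows this sign changes infinitely often.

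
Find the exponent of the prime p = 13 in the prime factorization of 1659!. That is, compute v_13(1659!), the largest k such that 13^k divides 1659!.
v_13(1659!) = 136

Legendre's formula: v_p(n!) = Σ_{k ≥ 1} ⌊n / p^k⌋. For p = 13, n = 1659, the terms are:
  ⌊1659/13^1⌋ = ⌊1659/13⌋ = 127
  ⌊1659/13^2⌋ = ⌊1659/169⌋ = 9
(the next term ⌊1659/13^3⌋ = 0, terminating the sum). Summing: v_13(1659!) = 127 + 9 = 136.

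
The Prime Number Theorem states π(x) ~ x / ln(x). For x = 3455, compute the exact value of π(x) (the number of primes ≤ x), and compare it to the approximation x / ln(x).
π(3455) = 482;  x/ln(x) ≈ 424.05;  relative error ≈ 12.02%.

Directly count primes up to 3455: π(3455) = 482. The PNT approximation gives 3455/ln(3455) ≈ 3455/8.14758 ≈ 424.05. Relative error (π(x) − x/ln(x)) / π(x) ≈ 12.02%; the approximation is known to undercount slightly (Li(x) is a better estimate).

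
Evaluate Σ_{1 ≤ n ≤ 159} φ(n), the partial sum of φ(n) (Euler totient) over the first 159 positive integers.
Σ_{n ≤ 159} φ(n) = 7742

Compute φ(n) for each 1 ≤ n ≤ 159: φ(1) = 1, φ(2) = 1, φ(3) = 2, φ(4) = 2, φ(5) = 4, φ(6) = 2, φ(7) = 6, φ(8) = 4, φ(9) = 6, φ(10) = 4, φ(11) = 10, φ(12) = 4, φ(13) = 12, φ(14) = 6, φ(15) = 8, φ(16) = 8, φ(17) = 16, φ(18) = 6, φ(19) = 18, φ(20) = 8, φ(21) = 12, φ(22) = 10, φ(23) = 22, φ(24) = 8, φ(25) = 20, φ(26) = 12, φ(27) = 18, φ(28) = 12, φ(29) = 28, φ(30) = 8, φ(31) = 30, φ(32) = 16, φ(33) = 20, φ(34) = 16, φ(35) = 24, φ(36) = 12, φ(37) = 36, φ(38) = 18, φ(39) = 24, φ(40) = 16, φ(41) = 40, φ(42) = 12, φ(43) = 42, φ(44) = 20, φ(45) = 24, φ(46) = 22, φ(47) = 46, φ(48) = 16, φ(49) = 42, φ(50) = 20, φ(51) = 32, φ(52) = 24, φ(53) = 52, φ(54) = 18, φ(55) = 40, φ(56) = 24, φ(57) = 36, φ(58) = 28, φ(59) = 58, φ(60) = 16, φ(61) = 60, φ(62) = 30, φ(63) = 36, φ(64) = 32, φ(65) = 48, φ(66) = 20, φ(67) = 66, φ(68) = 32, φ(69) = 44, φ(70) = 24, φ(71) = 70, φ(72) = 24, φ(73) = 72, φ(74) = 36, φ(75) = 40, φ(76) = 36, φ(77) = 60, φ(78) = 24, φ(79) = 78, φ(80) = 32, φ(81) = 54, φ(82) = 40, φ(83) = 82, φ(84) = 24, φ(85) = 64, φ(86) = 42, φ(87) = 56, φ(88) = 40, φ(89) = 88, φ(90) = 24, φ(91) = 72, φ(92) = 44, φ(93) = 60, φ(94) = 46, φ(95) = 72, φ(96) = 32, φ(97) = 96, φ(98) = 42, φ(99) = 60, φ(100) = 40, φ(101) = 100, φ(102) = 32, φ(103) = 102, φ(104) = 48, φ(105) = 48, φ(106) = 52, φ(107) = 106, φ(108) = 36, φ(109) = 108, φ(110) = 40, φ(111) = 72, φ(112) = 48, φ(113) = 112, φ(114) = 36, φ(115) = 88, φ(116) = 56, φ(117) = 72, φ(118) = 58, φ(119) = 96, φ(120) = 32, φ(121) = 110, φ(122) = 60, φ(123) = 80, φ(124) = 60, φ(125) = 100, φ(126) = 36, φ(127) = 126, φ(128) = 64, φ(129) = 84, φ(130) = 48, φ(131) = 130, φ(132) = 40, φ(133) = 108, φ(134) = 66, φ(135) = 72, φ(136) = 64, φ(137) = 136, φ(138) = 44, φ(139) = 138, φ(140) = 48, φ(141) = 92, φ(142) = 70, φ(143) = 120, φ(144) = 48, φ(145) = 112, φ(146) = 72, φ(147) = 84, φ(148) = 72, φ(149) = 148, φ(150) = 40, φ(151) = 150, φ(152) = 72, φ(153) = 96, φ(154) = 60, φ(155) = 120, φ(156) = 48, φ(157) = 156, φ(158) = 78, φ(159) = 104. Summing all 159 values: 7742. (Average order: Σ_{n ≤ x} φ(n) ~ (3/π²) x². For x = 159, (3/π²)·159² ≈ 7684.50.)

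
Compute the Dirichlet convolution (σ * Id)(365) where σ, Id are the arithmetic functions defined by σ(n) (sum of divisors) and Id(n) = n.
(σ * Id)(365) = 1617

Divisors of 365: [1, 5, 73, 365]. For each d | 365:
  d = 1: σ(1) · Id(365/1) = 1 · 365 = 365
  d = 5: σ(5) · Id(365/5) = 6 · 73 = 438
  d = 73: σ(73) · Id(365/73) = 74 · 5 = 370
  d = 365: σ(365) · Id(365/365) = 444 · 1 = 444
Summing: (σ * Id)(365) = 365 + 438 + 370 + 444 = 1617.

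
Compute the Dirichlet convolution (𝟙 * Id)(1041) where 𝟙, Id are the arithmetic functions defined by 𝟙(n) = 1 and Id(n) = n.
(𝟙 * Id)(1041) = 1392

Divisors of 1041: [1, 3, 347, 1041]. For each d | 1041:
  d = 1: 𝟙(1) · Id(1041/1) = 1 · 1041 = 1041
  d = 3: 𝟙(3) · Id(1041/3) = 1 · 347 = 347
  d = 347: 𝟙(347) · Id(1041/347) = 1 · 3 = 3
  d = 1041: 𝟙(1041) · Id(1041/1041) = 1 · 1 = 1
Summing: (𝟙 * Id)(1041) = 1041 + 347 + 3 + 1 = 1392.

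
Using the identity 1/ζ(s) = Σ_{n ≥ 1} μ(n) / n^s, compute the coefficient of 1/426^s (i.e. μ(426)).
μ(426) = -1

Factor n = 426 = 2 · 3 · 71. μ(n) = 0 if any exponent ≥ 2 (not squarefree); otherwise μ(n) = (−1)^{ω(n)} where ω(n) is the number of distinct prime factors. Applying: μ(426) = -1.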